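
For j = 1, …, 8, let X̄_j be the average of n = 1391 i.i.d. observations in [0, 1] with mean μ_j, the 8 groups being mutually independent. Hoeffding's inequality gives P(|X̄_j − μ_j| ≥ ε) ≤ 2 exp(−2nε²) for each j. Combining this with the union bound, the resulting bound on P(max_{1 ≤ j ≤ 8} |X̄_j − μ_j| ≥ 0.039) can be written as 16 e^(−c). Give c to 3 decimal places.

Union bound over the 8 events: P(max_{1 ≤ j ≤ 8} |X̄_j − μ_j| ≥ 0.039) ≤ 8·2·exp(−2nε²) = 16 exp(−2·1391·0.039²).
So c = 2·1391·0.039² = 4.2314.

4.231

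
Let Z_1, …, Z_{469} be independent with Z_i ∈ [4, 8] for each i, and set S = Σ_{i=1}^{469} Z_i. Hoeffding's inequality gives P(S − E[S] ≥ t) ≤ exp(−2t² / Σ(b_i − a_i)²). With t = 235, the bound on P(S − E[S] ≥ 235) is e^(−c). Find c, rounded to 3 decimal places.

Σ(b_i − a_i)² = 469·(4)² = 7504.
c = 2t²/7504 = 2·235²/7504 = 14.7188.

14.719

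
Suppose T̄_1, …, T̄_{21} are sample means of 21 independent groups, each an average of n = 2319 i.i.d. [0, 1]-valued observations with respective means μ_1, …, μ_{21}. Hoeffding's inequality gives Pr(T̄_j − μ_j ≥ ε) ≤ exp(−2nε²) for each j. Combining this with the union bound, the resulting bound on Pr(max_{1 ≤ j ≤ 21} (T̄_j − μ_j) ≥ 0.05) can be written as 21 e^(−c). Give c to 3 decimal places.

Union bound over the 21 events: Pr(max_{1 ≤ j ≤ 21} (T̄_j − μ_j) ≥ 0.05) ≤ 21·exp(−2nε²) = 21 exp(−2·2319·0.05²).
So c = 2·2319·0.05² = 11.5950.

11.595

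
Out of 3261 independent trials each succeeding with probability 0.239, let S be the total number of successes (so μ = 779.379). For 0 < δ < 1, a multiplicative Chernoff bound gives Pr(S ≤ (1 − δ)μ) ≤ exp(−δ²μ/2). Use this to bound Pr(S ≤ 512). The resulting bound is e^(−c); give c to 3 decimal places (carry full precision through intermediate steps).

45.864

Write 512 = (1 − δ)μ, so δ = 1 − 512/779.379 = 0.3430667…
Then the exponent is δ²μ/2 = (μ − 512)²/(2μ) = 45.864419.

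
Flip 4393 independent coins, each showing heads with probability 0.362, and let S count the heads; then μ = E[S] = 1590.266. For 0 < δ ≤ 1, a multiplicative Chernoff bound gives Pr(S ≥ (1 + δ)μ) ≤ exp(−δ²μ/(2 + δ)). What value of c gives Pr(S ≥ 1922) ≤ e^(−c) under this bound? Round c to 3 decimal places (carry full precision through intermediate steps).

31.332

Write 1922 = (1 + δ)μ, so δ = 1922/1590.266 − 1 = 0.2086028…
Then the exponent is δ²μ/(2 + δ) = (1922 − μ)² / (μ·(2 + δ)) = 31.332321.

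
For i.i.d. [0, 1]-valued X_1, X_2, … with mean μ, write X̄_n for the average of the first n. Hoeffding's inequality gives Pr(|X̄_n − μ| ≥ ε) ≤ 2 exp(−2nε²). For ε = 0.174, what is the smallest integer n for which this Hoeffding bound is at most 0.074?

55

Require 2·exp(−2nε²) ≤ 0.074, i.e. 2nε² ≥ ln(2/0.074) = 3.296837.
So n ≥ 3.296837 / (2·0.174²) = 54.446.
The smallest integer n is 55.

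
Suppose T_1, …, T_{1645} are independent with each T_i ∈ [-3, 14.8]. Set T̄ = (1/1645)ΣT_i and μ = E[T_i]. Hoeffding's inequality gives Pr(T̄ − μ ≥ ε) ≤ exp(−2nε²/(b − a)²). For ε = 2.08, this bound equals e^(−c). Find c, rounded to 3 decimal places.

c = 2nε²/(b − a)² = 2·1645·2.08² / 17.8² = 44.9244.

44.924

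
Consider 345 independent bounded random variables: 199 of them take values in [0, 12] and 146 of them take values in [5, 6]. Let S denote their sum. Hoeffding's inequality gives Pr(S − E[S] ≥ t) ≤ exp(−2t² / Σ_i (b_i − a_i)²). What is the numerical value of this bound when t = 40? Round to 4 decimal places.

0.8948

Σ(b_i − a_i)² = 199·12² + 146·1² = 28802.
Exponent = 2·40² / 28802 = 0.11110.
Bound = exp(−0.11110) = 0.89485.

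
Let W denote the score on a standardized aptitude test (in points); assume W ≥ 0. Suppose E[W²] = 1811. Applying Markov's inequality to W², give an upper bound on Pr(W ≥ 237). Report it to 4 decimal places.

Since W ≥ 0, the event {W ≥ 237} is the same as {W² ≥ 56169}.
Markov's inequality applied to W² gives Pr(W² ≥ 56169) ≤ E[W²]/56169 = 1811/56169 = 0.0322.

0.0322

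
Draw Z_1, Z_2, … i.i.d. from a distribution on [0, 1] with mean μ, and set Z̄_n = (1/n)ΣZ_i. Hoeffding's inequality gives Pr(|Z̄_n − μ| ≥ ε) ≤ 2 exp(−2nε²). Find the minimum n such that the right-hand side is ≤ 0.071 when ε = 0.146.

Require 2·exp(−2nε²) ≤ 0.071, i.e. 2nε² ≥ ln(2/0.071) = 3.338223.
So n ≥ 3.338223 / (2·0.146²) = 78.303.
The smallest integer n is 79.

79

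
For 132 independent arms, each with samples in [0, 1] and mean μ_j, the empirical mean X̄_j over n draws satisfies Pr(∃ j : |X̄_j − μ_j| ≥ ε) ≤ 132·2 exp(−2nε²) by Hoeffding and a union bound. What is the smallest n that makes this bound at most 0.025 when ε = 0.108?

398

Need 2·132·exp(−2nε²) ≤ 0.025, i.e. exp(−2nε²) ≤ 0.025/264.
So 2nε² ≥ ln(264/0.025) = 9.264829.
Hence n ≥ 9.264829/(2·0.108²) = 397.155.
The smallest integer n is 398.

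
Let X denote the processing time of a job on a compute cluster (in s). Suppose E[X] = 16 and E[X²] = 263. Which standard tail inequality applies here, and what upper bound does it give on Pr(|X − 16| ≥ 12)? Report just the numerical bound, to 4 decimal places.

The first two moments determine the variance, so Chebyshev's inequality is the sharpest standard bound available.
Var(X) = E[X²] − (E[X])² = 263 − 256 = 7.
Chebyshev's inequality: Pr(|X − μ| ≥ t) ≤ Var(X)/t² = 7/144 = 0.0486.

0.0486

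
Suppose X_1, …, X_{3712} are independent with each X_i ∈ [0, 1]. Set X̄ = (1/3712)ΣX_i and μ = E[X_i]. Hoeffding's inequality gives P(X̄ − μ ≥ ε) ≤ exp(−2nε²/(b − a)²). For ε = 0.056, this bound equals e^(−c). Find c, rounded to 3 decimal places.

c = 2nε²/(b − a)² = 2·3712·0.056² / 1² = 23.2817.

23.282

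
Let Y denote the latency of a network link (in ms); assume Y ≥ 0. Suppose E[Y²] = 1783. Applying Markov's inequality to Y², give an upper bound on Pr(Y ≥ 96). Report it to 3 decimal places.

0.193

Since Y ≥ 0, the event {Y ≥ 96} is the same as {Y² ≥ 9216}.
Markov's inequality applied to Y² gives Pr(Y² ≥ 9216) ≤ E[Y²]/9216 = 1783/9216 = 0.1935.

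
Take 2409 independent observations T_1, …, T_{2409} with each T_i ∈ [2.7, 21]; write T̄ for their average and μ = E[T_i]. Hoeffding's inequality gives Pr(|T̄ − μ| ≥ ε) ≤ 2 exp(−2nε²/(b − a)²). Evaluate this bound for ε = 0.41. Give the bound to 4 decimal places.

Exponent: 2nε²/(b − a)² = 2·2409·0.41² / 18.3² = 2.41842.
Bound = 2·exp(−2.41842) = 0.17812.

0.1781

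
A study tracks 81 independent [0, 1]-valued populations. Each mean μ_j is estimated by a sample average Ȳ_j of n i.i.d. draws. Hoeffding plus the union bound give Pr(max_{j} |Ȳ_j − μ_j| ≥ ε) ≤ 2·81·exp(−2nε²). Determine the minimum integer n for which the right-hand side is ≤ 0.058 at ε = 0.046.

1875

Need 2·81·exp(−2nε²) ≤ 0.058, i.e. exp(−2nε²) ≤ 0.058/162.
So 2nε² ≥ ln(162/0.058) = 7.934909.
Hence n ≥ 7.934909/(2·0.046²) = 1874.978.
The smallest integer n is 1875.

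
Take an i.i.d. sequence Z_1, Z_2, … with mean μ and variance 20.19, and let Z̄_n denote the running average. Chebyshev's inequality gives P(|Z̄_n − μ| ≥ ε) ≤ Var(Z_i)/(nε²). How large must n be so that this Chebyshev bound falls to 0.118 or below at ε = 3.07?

Require 20.19/(n·3.07²) ≤ 0.118, i.e. n ≥ 20.19/(0.118·3.07²) = 18.154.
The smallest integer n is 19.

19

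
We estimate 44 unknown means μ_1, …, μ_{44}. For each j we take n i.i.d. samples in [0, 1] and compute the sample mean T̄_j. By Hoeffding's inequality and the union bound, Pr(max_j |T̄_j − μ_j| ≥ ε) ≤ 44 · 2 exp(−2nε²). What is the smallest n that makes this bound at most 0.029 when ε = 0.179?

Need 2·44·exp(−2nε²) ≤ 0.029, i.e. exp(−2nε²) ≤ 0.029/88.
So 2nε² ≥ ln(88/0.029) = 8.017796.
Hence n ≥ 8.017796/(2·0.179²) = 125.118.
The smallest integer n is 126.

126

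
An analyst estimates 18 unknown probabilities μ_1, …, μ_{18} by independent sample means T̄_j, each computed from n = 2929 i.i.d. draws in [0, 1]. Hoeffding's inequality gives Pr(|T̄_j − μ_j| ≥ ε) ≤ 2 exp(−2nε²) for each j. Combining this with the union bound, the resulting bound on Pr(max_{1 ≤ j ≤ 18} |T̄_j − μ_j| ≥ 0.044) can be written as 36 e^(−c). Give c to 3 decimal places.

Union bound over the 18 events: Pr(max_{1 ≤ j ≤ 18} |T̄_j − μ_j| ≥ 0.044) ≤ 18·2·exp(−2nε²) = 36 exp(−2·2929·0.044²).
So c = 2·2929·0.044² = 11.3411.

11.341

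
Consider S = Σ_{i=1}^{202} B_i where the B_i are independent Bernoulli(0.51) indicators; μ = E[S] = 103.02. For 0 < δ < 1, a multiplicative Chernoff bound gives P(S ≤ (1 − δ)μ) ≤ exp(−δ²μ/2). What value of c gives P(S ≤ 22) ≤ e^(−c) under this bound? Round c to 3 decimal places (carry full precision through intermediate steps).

31.859

Write 22 = (1 − δ)μ, so δ = 1 − 22/103.02 = 0.7864492…
Then the exponent is δ²μ/2 = (μ − 22)²/(2μ) = 31.859058.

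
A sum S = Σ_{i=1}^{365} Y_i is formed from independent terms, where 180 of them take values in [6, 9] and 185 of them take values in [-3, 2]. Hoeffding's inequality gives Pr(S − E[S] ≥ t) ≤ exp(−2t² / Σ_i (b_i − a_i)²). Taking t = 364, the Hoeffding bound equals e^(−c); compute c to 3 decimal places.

42.433

Σ(b_i − a_i)² = 180·3² + 185·5² = 6245.
c = 2t² / 6245 = 2·364² / 6245 = 42.4327.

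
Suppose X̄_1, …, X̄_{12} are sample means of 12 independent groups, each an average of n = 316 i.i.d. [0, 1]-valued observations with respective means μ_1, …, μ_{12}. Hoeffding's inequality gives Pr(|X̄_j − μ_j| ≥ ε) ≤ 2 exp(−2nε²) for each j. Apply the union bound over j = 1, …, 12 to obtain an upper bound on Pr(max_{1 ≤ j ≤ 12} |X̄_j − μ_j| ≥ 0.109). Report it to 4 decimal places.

0.0132

Per-experiment Hoeffding bound: 2·exp(−2·316·0.109²) = 2·exp(−7.50879) = 0.0010965.
Union bound over 12 events: 12·0.0010965 = 0.01316.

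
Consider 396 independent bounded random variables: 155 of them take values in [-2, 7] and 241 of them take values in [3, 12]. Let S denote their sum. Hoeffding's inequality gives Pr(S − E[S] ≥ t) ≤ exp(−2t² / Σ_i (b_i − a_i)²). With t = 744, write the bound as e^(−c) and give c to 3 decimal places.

Σ(b_i − a_i)² = 155·9² + 241·9² = 32076.
c = 2t² / 32076 = 2·744² / 32076 = 34.5140.

34.514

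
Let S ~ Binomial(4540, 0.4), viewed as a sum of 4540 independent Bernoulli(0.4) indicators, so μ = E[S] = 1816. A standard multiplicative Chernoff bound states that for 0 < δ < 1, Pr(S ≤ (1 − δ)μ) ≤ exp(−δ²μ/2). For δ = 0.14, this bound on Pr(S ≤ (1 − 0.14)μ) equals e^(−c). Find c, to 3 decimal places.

c = δ²μ/2 = 0.14²·1816/2 = 17.7968.

17.797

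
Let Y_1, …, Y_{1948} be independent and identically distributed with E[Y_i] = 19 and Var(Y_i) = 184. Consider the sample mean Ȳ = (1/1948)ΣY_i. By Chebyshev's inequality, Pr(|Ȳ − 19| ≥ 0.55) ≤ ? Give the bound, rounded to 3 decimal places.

0.312

Var(Ȳ) = Var(Y_i)/n = 184/1948 = 0.094456.
Chebyshev: Pr(|Ȳ − 19| ≥ 0.55) ≤ Var(Ȳ)/(0.55)² = 184/(1948·0.55²) = 0.3123.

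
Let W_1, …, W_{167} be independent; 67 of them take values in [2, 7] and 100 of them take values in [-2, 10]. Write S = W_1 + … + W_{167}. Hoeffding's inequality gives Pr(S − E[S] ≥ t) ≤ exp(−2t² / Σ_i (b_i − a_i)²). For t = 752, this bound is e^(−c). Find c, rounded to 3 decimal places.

70.358

Σ(b_i − a_i)² = 67·5² + 100·12² = 16075.
c = 2t² / 16075 = 2·752² / 16075 = 70.3582.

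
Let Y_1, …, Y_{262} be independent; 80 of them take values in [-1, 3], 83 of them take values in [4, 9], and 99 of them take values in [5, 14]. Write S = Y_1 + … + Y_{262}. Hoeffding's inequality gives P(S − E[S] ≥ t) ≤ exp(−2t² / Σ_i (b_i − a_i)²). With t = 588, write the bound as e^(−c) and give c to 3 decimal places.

Σ(b_i − a_i)² = 80·4² + 83·5² + 99·9² = 11374.
c = 2t² / 11374 = 2·588² / 11374 = 60.7955.

60.795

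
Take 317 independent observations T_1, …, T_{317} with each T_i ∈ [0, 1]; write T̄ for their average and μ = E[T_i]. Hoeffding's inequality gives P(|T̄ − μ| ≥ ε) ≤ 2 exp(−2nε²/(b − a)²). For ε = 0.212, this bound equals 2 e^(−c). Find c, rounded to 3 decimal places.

28.494

c = 2nε²/(b − a)² = 2·317·0.212² / 1² = 28.4945.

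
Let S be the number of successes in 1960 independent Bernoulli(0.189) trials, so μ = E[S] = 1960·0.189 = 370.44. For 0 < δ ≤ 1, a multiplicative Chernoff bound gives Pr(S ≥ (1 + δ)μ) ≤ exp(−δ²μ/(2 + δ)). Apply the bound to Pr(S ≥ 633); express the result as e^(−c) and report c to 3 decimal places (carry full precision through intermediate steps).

Write 633 = (1 + δ)μ, so δ = 633/370.44 − 1 = 0.7087787…
Then the exponent is δ²μ/(2 + δ) = (633 − μ)² / (μ·(2 + δ)) = 68.701421.

68.701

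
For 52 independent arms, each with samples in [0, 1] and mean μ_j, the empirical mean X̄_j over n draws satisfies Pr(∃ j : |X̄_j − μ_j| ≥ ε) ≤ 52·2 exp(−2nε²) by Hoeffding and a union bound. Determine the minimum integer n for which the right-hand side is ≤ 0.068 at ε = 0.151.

Need 2·52·exp(−2nε²) ≤ 0.068, i.e. exp(−2nε²) ≤ 0.068/104.
So 2nε² ≥ ln(104/0.068) = 7.332638.
Hence n ≥ 7.332638/(2·0.151²) = 160.796.
The smallest integer n is 161.

161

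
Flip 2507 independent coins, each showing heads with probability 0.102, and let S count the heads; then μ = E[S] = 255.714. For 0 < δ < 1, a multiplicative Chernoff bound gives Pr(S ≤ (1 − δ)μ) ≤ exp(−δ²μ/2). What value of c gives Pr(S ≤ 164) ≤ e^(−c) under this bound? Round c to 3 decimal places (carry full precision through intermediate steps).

16.447

Write 164 = (1 − δ)μ, so δ = 1 − 164/255.714 = 0.3586585…
Then the exponent is δ²μ/2 = (μ − 164)²/(2μ) = 16.447003.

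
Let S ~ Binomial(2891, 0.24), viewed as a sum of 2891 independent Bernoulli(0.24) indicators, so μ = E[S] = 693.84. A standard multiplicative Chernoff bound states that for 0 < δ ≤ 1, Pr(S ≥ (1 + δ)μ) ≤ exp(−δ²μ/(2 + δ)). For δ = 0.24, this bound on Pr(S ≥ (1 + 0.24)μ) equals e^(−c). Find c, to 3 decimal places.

c = δ²μ/(2 + δ) = 0.24²·693.84/(2 + 0.24) = 17.8416.

17.842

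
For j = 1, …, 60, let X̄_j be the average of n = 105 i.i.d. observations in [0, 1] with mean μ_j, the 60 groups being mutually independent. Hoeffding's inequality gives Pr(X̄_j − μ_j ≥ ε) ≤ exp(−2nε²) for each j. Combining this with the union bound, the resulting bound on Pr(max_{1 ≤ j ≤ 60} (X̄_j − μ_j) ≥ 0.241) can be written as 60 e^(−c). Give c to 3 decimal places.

Union bound over the 60 events: Pr(max_{1 ≤ j ≤ 60} (X̄_j − μ_j) ≥ 0.241) ≤ 60·exp(−2nε²) = 60 exp(−2·105·0.241²).
So c = 2·105·0.241² = 12.1970.

12.197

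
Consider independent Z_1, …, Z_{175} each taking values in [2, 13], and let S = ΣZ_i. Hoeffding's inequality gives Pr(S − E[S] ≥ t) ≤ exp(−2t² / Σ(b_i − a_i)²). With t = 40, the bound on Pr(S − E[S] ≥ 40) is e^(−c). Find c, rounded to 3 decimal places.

0.151

Σ(b_i − a_i)² = 175·(11)² = 21175.
c = 2t²/21175 = 2·40²/21175 = 0.1511.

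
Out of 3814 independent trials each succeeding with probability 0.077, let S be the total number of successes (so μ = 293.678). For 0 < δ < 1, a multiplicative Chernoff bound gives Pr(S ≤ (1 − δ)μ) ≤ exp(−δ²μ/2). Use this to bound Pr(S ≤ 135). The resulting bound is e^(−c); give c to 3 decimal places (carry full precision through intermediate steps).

42.868

Write 135 = (1 − δ)μ, so δ = 1 − 135/293.678 = 0.5403129…
Then the exponent is δ²μ/2 = (μ − 135)²/(2μ) = 42.867882.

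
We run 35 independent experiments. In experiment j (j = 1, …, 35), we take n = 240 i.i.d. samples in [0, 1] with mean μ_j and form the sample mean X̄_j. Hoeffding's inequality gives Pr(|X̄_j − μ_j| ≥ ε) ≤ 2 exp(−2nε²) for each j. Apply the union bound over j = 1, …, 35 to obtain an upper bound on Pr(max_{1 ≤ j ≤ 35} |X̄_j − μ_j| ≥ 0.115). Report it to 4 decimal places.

0.1225

Per-experiment Hoeffding bound: 2·exp(−2·240·0.115²) = 2·exp(−6.34800) = 0.0035005.
Union bound over 35 events: 35·0.0035005 = 0.12252.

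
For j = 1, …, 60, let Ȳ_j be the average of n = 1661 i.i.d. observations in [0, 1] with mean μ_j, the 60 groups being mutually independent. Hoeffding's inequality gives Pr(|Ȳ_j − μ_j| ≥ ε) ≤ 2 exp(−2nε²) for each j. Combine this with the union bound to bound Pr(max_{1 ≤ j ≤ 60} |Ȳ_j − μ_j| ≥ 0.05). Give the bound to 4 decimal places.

Per-experiment Hoeffding bound: 2·exp(−2·1661·0.05²) = 2·exp(−8.30500) = 0.00049455.
Union bound over 60 events: 60·0.00049455 = 0.02967.

0.0297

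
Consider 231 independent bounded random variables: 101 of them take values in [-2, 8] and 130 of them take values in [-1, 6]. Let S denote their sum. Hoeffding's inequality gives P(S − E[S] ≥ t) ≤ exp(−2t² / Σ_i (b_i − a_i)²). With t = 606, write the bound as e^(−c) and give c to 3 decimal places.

44.595

Σ(b_i − a_i)² = 101·10² + 130·7² = 16470.
c = 2t² / 16470 = 2·606² / 16470 = 44.5945.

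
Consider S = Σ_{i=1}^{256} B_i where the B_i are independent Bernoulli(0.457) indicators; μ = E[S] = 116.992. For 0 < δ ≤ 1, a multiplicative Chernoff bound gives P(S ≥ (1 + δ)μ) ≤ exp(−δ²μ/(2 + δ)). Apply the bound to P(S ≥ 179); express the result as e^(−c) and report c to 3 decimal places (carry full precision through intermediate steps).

Write 179 = (1 + δ)μ, so δ = 179/116.992 − 1 = 0.5300191…
Then the exponent is δ²μ/(2 + δ) = (179 − μ)² / (μ·(2 + δ)) = 12.990189.

12.990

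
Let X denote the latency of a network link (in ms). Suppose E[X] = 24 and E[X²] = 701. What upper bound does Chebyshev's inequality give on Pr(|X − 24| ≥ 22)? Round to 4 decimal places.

0.2583

Var(X) = E[X²] − (E[X])² = 701 − 576 = 125.
Chebyshev's inequality: Pr(|X − μ| ≥ t) ≤ Var(X)/t² = 125/484 = 0.2583.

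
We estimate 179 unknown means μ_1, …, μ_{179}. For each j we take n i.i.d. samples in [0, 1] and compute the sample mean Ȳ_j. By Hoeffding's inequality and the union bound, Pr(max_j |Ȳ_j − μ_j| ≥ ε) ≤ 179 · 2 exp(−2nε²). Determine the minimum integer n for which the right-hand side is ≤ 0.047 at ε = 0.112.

Need 2·179·exp(−2nε²) ≤ 0.047, i.e. exp(−2nε²) ≤ 0.047/358.
So 2nε² ≥ ln(358/0.047) = 8.938141.
Hence n ≥ 8.938141/(2·0.112²) = 356.272.
The smallest integer n is 357.

357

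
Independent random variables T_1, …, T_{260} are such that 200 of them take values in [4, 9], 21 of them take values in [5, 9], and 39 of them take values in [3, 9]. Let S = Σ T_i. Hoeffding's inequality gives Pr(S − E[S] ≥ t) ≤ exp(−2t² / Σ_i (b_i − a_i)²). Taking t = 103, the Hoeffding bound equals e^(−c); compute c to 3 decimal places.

3.148

Σ(b_i − a_i)² = 200·5² + 21·4² + 39·6² = 6740.
c = 2t² / 6740 = 2·103² / 6740 = 3.1481.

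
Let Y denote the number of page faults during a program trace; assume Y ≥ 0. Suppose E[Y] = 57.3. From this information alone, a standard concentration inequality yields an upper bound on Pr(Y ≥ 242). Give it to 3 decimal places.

0.237

Only the mean of a non-negative variable is known, so Markov's inequality is the applicable tail bound.
Markov's inequality: for a non-negative random variable, Pr(Y ≥ a) ≤ E[Y]/a.
Here E[Y] = 57.3 and a = 242, so the bound is 57.3/242 = 0.2368.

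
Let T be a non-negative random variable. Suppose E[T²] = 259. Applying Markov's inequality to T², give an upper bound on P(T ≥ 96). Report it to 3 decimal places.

Since T ≥ 0, the event {T ≥ 96} is the same as {T² ≥ 9216}.
Markov's inequality applied to T² gives P(T² ≥ 9216) ≤ E[T²]/9216 = 259/9216 = 0.0281.

0.028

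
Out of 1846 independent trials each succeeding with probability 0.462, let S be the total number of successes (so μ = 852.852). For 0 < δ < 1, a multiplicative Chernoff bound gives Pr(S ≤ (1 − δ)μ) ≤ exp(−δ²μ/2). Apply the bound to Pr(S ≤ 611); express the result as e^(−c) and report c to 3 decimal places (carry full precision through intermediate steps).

34.292

Write 611 = (1 − δ)μ, so δ = 1 − 611/852.852 = 0.2835803…
Then the exponent is δ²μ/2 = (μ − 611)²/(2μ) = 34.292228.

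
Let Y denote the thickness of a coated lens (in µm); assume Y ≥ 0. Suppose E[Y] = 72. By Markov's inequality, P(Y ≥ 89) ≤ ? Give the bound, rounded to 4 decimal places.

0.8090

Markov's inequality: for a non-negative random variable, P(Y ≥ a) ≤ E[Y]/a.
Here E[Y] = 72 and a = 89, so the bound is 72/89 = 0.8090.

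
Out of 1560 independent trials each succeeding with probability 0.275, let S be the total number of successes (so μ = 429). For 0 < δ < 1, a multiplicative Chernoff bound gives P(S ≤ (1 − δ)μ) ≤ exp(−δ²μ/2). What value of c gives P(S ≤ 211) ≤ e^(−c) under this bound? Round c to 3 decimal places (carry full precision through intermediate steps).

55.389

Write 211 = (1 − δ)μ, so δ = 1 − 211/429 = 0.5081585…
Then the exponent is δ²μ/2 = (μ − 211)²/(2μ) = 55.389277.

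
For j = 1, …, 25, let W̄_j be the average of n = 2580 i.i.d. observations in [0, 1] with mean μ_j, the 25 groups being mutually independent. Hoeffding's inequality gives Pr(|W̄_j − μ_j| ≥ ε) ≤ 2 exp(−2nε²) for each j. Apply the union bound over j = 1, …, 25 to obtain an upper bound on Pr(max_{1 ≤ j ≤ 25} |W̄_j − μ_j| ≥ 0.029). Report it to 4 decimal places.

0.6521

Per-experiment Hoeffding bound: 2·exp(−2·2580·0.029²) = 2·exp(−4.33956) = 0.026085.
Union bound over 25 events: 25·0.026085 = 0.65211.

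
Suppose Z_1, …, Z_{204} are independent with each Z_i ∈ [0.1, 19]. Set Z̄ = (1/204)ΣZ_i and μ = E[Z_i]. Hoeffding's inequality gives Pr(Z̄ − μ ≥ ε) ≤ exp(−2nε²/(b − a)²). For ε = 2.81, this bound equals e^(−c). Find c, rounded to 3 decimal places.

9.019

c = 2nε²/(b − a)² = 2·204·2.81² / 18.9² = 9.0188.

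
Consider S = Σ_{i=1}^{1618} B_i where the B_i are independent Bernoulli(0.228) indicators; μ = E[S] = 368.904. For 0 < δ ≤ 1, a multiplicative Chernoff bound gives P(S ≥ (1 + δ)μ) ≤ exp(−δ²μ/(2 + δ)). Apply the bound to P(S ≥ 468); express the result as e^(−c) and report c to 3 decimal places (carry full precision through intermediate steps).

11.734

Write 468 = (1 + δ)μ, so δ = 468/368.904 − 1 = 0.2686227…
Then the exponent is δ²μ/(2 + δ) = (468 − μ)² / (μ·(2 + δ)) = 11.733744.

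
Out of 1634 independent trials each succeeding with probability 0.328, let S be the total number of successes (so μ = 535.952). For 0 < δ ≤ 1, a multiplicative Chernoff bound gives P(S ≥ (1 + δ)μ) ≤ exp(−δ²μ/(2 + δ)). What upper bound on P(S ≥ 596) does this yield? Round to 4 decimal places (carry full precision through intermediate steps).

0.0414

Write 596 = (1 + δ)μ, so δ = 596/535.952 − 1 = 0.1120399…
Then the exponent is δ²μ/(2 + δ) = (596 − μ)² / (μ·(2 + δ)) = 3.185437.
Bound = exp(−3.185437) = 0.04136.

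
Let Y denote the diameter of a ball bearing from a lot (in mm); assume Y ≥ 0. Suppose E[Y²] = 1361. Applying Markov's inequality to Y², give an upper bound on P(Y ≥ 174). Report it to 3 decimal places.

0.045

Since Y ≥ 0, the event {Y ≥ 174} is the same as {Y² ≥ 30276}.
Markov's inequality applied to Y² gives P(Y² ≥ 30276) ≤ E[Y²]/30276 = 1361/30276 = 0.0450.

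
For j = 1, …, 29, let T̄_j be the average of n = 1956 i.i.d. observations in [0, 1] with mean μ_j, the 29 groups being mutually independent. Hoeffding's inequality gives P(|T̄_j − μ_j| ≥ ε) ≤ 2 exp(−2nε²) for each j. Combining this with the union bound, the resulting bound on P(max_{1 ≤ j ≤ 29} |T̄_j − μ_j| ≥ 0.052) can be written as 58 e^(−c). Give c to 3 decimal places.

Union bound over the 29 events: P(max_{1 ≤ j ≤ 29} |T̄_j − μ_j| ≥ 0.052) ≤ 29·2·exp(−2nε²) = 58 exp(−2·1956·0.052²).
So c = 2·1956·0.052² = 10.5780.

10.578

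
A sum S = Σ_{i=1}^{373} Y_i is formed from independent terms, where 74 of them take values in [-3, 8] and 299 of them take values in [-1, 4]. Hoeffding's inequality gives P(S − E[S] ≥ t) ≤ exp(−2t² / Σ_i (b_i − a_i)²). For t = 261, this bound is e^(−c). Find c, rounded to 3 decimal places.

Σ(b_i − a_i)² = 74·11² + 299·5² = 16429.
c = 2t² / 16429 = 2·261² / 16429 = 8.2928.

8.293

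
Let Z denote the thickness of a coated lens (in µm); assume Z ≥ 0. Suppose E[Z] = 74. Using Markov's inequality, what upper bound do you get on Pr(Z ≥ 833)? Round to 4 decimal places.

Markov's inequality: for a non-negative random variable, Pr(Z ≥ a) ≤ E[Z]/a.
Here E[Z] = 74 and a = 833, so the bound is 74/833 = 0.0888.

0.0888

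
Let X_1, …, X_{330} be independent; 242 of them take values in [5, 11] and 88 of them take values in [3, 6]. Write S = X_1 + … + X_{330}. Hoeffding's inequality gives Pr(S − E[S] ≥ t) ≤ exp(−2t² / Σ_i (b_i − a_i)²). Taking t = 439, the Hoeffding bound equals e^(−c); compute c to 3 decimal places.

40.556

Σ(b_i − a_i)² = 242·6² + 88·3² = 9504.
c = 2t² / 9504 = 2·439² / 9504 = 40.5558.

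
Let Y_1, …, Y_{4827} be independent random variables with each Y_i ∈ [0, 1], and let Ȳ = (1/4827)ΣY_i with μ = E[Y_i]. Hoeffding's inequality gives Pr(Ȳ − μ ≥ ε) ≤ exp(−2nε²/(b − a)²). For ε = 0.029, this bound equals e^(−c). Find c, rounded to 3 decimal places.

c = 2nε²/(b − a)² = 2·4827·0.029² / 1² = 8.1190.

8.119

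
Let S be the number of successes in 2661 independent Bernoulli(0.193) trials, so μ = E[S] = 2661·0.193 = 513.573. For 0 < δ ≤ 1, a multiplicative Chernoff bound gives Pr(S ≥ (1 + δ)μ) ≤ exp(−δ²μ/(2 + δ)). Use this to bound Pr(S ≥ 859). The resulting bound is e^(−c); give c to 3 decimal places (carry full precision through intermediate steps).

Write 859 = (1 + δ)μ, so δ = 859/513.573 − 1 = 0.6725957…
Then the exponent is δ²μ/(2 + δ) = (859 − μ)² / (μ·(2 + δ)) = 86.931487.

86.931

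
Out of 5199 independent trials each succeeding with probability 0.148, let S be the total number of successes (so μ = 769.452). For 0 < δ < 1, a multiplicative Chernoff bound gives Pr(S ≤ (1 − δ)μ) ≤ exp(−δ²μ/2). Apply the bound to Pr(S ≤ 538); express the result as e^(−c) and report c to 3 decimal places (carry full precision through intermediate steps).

Write 538 = (1 − δ)μ, so δ = 1 − 538/769.452 = 0.3008011…
Then the exponent is δ²μ/2 = (μ − 538)²/(2μ) = 34.810507.

34.811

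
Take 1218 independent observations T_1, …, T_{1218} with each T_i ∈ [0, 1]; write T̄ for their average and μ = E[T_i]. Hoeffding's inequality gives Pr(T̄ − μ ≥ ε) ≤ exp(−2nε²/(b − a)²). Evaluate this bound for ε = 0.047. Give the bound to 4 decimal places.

0.0046

Exponent: 2nε²/(b − a)² = 2·1218·0.047² / 1² = 5.38112.
Bound = exp(−5.38112) = 0.00460.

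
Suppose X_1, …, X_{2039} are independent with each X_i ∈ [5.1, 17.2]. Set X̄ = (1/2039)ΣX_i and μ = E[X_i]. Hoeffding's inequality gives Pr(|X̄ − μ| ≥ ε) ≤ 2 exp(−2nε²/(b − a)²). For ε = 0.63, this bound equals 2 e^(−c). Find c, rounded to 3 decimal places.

11.055

c = 2nε²/(b − a)² = 2·2039·0.63² / 12.1² = 11.0550.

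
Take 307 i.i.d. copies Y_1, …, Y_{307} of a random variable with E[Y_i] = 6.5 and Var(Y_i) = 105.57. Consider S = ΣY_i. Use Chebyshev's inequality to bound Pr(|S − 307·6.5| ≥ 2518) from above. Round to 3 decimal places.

Var(S) = n·Var(Y_i) = 307·105.57 = 32409.99.
Chebyshev: Pr(|S − 307·6.5| ≥ 2518) ≤ Var(S)/2518² = 32409.99/6340324 = 0.0051.

0.005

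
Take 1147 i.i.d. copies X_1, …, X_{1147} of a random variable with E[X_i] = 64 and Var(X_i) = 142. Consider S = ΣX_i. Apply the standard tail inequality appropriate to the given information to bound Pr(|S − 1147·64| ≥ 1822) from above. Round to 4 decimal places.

With mean and variance of each term known, Chebyshev's inequality bounds the deviation of the sum (or sample mean).
Var(S) = n·Var(X_i) = 1147·142 = 162874.
Chebyshev: Pr(|S − 1147·64| ≥ 1822) ≤ Var(S)/1822² = 162874/3319684 = 0.0491.

0.0491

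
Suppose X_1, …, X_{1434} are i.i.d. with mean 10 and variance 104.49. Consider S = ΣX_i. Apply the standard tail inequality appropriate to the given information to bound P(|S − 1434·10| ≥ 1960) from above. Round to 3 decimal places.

With mean and variance of each term known, Chebyshev's inequality bounds the deviation of the sum (or sample mean).
Var(S) = n·Var(X_i) = 1434·104.49 = 149838.66.
Chebyshev: P(|S − 1434·10| ≥ 1960) ≤ Var(S)/1960² = 149838.66/3841600 = 0.0390.

0.039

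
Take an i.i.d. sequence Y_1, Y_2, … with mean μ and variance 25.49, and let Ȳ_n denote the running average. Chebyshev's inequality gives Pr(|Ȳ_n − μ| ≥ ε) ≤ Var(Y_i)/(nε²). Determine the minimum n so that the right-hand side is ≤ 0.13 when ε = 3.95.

13

Require 25.49/(n·3.95²) ≤ 0.13, i.e. n ≥ 25.49/(0.13·3.95²) = 12.567.
The smallest integer n is 13.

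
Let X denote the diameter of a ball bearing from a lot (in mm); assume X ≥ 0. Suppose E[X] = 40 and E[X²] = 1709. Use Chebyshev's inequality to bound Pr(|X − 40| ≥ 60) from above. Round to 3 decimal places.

Var(X) = E[X²] − (E[X])² = 1709 − 1600 = 109.
Chebyshev's inequality: Pr(|X − μ| ≥ t) ≤ Var(X)/t² = 109/3600 = 0.0303.

0.030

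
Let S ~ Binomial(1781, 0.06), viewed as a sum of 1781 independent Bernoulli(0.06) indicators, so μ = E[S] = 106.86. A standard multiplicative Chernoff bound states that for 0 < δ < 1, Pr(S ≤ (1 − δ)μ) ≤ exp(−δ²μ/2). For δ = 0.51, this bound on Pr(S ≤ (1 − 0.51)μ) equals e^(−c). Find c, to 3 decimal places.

c = δ²μ/2 = 0.51²·106.86/2 = 13.8971.

13.897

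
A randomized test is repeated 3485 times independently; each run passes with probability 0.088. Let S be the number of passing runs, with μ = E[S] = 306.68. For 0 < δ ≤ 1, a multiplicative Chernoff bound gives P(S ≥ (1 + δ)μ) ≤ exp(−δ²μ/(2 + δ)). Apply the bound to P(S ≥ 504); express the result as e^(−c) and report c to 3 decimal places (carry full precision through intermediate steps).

Write 504 = (1 + δ)μ, so δ = 504/306.68 − 1 = 0.6434068…
Then the exponent is δ²μ/(2 + δ) = (504 − μ)² / (μ·(2 + δ)) = 48.027807.

48.028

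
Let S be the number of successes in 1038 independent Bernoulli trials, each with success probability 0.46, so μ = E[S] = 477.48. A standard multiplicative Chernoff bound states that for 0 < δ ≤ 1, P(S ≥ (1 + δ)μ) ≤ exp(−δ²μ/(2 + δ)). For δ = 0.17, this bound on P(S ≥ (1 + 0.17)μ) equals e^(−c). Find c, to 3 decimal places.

6.359

c = δ²μ/(2 + δ) = 0.17²·477.48/(2 + 0.17) = 6.3591.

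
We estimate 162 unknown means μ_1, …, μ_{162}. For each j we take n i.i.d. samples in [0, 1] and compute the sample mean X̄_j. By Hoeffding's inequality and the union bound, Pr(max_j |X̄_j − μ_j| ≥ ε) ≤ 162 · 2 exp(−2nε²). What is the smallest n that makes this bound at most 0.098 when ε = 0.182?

123

Need 2·162·exp(−2nε²) ≤ 0.098, i.e. exp(−2nε²) ≤ 0.098/324.
So 2nε² ≥ ln(324/0.098) = 8.103531.
Hence n ≥ 8.103531/(2·0.182²) = 122.321.
The smallest integer n is 123.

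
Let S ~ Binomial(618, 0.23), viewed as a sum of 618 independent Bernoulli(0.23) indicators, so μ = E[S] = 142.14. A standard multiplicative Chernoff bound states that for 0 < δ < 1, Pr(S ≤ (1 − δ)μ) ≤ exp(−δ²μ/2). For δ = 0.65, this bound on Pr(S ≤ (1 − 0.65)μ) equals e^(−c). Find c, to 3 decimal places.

c = δ²μ/2 = 0.65²·142.14/2 = 30.0271.

30.027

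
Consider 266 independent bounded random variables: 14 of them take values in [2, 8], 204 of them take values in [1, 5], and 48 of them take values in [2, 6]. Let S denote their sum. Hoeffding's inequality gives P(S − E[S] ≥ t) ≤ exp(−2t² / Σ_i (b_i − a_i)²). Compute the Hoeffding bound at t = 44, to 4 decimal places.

0.4259

Σ(b_i − a_i)² = 14·6² + 204·4² + 48·4² = 4536.
Exponent = 2·44² / 4536 = 0.85362.
Bound = exp(−0.85362) = 0.42587.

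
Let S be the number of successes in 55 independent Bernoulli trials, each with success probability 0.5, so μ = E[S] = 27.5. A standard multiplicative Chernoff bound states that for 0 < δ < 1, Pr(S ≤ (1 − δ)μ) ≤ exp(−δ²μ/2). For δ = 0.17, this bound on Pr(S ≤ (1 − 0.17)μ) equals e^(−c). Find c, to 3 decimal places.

c = δ²μ/2 = 0.17²·27.5/2 = 0.3974.

0.397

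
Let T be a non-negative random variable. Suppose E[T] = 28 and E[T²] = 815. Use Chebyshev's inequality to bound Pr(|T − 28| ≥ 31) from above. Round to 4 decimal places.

0.0323

Var(T) = E[T²] − (E[T])² = 815 − 784 = 31.
Chebyshev's inequality: Pr(|T − μ| ≥ t) ≤ Var(T)/t² = 31/961 = 0.0323.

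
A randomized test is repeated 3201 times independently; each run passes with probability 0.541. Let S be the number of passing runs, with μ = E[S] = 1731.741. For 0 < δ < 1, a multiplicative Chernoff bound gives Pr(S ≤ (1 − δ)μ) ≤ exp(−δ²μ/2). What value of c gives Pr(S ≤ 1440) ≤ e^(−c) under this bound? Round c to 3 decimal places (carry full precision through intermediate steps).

Write 1440 = (1 − δ)μ, so δ = 1 − 1440/1731.741 = 0.1684669…
Then the exponent is δ²μ/2 = (μ − 1440)²/(2μ) = 24.574348.

24.574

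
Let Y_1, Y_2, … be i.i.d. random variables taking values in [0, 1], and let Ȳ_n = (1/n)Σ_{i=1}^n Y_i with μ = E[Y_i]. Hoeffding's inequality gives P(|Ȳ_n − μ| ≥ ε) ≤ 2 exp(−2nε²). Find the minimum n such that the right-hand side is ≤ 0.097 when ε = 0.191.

42

Require 2·exp(−2nε²) ≤ 0.097, i.e. 2nε² ≥ ln(2/0.097) = 3.026191.
So n ≥ 3.026191 / (2·0.191²) = 41.476.
The smallest integer n is 42.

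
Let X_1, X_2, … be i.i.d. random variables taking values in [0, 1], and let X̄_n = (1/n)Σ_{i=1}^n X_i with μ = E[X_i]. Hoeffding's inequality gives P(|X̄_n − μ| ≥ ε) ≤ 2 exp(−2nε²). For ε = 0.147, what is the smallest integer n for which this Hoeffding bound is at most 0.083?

Require 2·exp(−2nε²) ≤ 0.083, i.e. 2nε² ≥ ln(2/0.083) = 3.182062.
So n ≥ 3.182062 / (2·0.147²) = 73.628.
The smallest integer n is 74.

74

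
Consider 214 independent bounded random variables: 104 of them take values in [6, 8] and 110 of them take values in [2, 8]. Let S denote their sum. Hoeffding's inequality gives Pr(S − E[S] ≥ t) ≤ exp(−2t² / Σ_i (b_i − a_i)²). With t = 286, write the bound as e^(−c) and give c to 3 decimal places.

Σ(b_i − a_i)² = 104·2² + 110·6² = 4376.
c = 2t² / 4376 = 2·286² / 4376 = 37.3839.

37.384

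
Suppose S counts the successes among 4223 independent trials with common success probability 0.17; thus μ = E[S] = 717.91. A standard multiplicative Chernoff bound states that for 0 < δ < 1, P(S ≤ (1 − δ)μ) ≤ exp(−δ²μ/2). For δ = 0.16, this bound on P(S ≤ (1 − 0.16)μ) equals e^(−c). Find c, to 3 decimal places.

9.189

c = δ²μ/2 = 0.16²·717.91/2 = 9.1892.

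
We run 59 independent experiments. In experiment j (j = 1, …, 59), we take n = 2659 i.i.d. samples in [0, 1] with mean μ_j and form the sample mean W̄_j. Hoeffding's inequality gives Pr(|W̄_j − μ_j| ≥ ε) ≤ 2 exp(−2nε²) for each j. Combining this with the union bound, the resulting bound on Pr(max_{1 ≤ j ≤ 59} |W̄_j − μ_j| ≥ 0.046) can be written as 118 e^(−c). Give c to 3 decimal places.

Union bound over the 59 events: Pr(max_{1 ≤ j ≤ 59} |W̄_j − μ_j| ≥ 0.046) ≤ 59·2·exp(−2nε²) = 118 exp(−2·2659·0.046²).
So c = 2·2659·0.046² = 11.2529.

11.253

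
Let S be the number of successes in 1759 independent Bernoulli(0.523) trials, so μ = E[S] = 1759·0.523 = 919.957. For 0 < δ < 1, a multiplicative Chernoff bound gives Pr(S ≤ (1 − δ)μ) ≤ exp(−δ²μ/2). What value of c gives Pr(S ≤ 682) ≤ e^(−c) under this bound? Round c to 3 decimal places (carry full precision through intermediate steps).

30.775

Write 682 = (1 − δ)μ, so δ = 1 − 682/919.957 = 0.258661…
Then the exponent is δ²μ/2 = (μ − 682)²/(2μ) = 30.775098.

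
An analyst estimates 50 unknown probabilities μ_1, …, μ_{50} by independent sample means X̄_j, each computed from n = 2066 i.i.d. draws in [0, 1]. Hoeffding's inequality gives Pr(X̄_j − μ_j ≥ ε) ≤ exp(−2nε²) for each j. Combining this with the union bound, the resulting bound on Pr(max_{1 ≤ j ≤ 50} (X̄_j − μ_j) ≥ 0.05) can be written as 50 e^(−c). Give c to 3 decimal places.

10.330

Union bound over the 50 events: Pr(max_{1 ≤ j ≤ 50} (X̄_j − μ_j) ≥ 0.05) ≤ 50·exp(−2nε²) = 50 exp(−2·2066·0.05²).
So c = 2·2066·0.05² = 10.3300.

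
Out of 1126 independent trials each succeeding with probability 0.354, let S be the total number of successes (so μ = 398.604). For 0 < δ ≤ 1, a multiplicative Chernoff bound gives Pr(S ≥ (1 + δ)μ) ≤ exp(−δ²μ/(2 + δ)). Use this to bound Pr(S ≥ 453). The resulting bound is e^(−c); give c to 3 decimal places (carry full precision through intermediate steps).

Write 453 = (1 + δ)μ, so δ = 453/398.604 − 1 = 0.1364663…
Then the exponent is δ²μ/(2 + δ) = (453 − μ)² / (μ·(2 + δ)) = 3.474531.

3.475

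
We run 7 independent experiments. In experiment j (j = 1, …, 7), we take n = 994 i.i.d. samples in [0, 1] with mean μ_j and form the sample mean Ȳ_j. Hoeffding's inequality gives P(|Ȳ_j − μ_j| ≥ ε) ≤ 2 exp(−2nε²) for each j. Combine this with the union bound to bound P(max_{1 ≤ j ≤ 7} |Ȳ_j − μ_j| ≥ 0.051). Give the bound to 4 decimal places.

Per-experiment Hoeffding bound: 2·exp(−2·994·0.051²) = 2·exp(−5.17079) = 0.01136.
Union bound over 7 events: 7·0.01136 = 0.07952.

0.0795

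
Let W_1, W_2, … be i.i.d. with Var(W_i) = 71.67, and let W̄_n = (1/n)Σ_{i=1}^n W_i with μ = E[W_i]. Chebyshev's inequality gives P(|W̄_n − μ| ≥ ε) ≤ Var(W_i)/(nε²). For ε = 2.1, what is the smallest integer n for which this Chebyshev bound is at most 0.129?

Require 71.67/(n·2.1²) ≤ 0.129, i.e. n ≥ 71.67/(0.129·2.1²) = 125.982.
The smallest integer n is 126.

126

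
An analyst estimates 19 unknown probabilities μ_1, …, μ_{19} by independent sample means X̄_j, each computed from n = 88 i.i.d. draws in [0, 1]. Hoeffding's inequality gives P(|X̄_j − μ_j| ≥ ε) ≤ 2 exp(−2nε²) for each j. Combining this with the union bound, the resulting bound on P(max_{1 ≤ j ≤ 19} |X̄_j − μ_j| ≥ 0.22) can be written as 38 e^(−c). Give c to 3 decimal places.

8.518

Union bound over the 19 events: P(max_{1 ≤ j ≤ 19} |X̄_j − μ_j| ≥ 0.22) ≤ 19·2·exp(−2nε²) = 38 exp(−2·88·0.22²).
So c = 2·88·0.22² = 8.5184.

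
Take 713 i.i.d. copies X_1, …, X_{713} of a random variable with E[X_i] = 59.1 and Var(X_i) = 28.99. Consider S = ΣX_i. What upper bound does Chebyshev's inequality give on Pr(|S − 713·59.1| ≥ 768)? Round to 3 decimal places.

Var(S) = n·Var(X_i) = 713·28.99 = 20669.87.
Chebyshev: Pr(|S − 713·59.1| ≥ 768) ≤ Var(S)/768² = 20669.87/589824 = 0.0350.

0.035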